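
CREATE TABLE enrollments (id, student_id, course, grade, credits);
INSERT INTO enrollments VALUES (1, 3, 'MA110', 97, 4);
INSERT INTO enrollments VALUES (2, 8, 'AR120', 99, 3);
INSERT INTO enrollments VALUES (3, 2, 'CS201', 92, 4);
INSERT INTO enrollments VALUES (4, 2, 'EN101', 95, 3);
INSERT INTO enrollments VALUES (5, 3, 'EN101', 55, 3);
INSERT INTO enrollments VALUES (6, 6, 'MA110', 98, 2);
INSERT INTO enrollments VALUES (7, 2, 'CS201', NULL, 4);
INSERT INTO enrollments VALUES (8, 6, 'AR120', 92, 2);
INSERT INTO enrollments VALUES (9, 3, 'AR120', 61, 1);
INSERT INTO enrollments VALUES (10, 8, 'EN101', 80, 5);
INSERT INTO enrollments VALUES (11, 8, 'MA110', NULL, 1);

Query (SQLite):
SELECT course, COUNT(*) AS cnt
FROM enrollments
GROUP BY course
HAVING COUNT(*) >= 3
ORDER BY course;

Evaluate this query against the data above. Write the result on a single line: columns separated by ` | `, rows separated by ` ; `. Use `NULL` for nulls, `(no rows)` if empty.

Partition enrollments by course; compute COUNT(*) within each group.
HAVING: keep groups with count ≥ 3.
  AR120: ids {2, 8, 9} → COUNT(*)=3
  CS201: ids {3, 7} → COUNT(*)=2
  EN101: ids {4, 5, 10} → COUNT(*)=3
  MA110: ids {1, 6, 11} → COUNT(*)=3

AR120 | 3 ; EN101 | 3 ; MA110 | 3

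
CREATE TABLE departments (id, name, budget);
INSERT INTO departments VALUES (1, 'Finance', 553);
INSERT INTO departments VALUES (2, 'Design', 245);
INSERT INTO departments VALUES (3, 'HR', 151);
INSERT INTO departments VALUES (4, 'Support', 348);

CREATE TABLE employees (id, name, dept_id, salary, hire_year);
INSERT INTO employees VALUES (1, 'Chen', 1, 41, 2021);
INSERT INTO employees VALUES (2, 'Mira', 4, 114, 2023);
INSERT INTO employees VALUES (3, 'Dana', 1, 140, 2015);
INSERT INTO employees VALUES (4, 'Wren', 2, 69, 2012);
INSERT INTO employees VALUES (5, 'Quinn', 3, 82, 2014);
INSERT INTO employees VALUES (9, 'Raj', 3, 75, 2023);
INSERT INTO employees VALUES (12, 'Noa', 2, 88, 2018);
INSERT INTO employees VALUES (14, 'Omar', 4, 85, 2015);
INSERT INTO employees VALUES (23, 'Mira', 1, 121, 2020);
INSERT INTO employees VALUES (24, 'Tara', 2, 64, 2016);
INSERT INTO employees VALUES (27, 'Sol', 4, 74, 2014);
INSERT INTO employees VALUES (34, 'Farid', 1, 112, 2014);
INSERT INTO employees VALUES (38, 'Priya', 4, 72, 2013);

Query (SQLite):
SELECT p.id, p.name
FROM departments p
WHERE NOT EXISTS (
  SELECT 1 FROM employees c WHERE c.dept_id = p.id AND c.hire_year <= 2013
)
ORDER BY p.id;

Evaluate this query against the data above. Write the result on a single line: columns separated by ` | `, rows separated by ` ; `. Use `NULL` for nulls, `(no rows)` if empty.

For each departments row, check whether any employees with matching dept_id has hire_year <= 2013.
Keep rows where that is false.

1 | Finance ; 3 | HR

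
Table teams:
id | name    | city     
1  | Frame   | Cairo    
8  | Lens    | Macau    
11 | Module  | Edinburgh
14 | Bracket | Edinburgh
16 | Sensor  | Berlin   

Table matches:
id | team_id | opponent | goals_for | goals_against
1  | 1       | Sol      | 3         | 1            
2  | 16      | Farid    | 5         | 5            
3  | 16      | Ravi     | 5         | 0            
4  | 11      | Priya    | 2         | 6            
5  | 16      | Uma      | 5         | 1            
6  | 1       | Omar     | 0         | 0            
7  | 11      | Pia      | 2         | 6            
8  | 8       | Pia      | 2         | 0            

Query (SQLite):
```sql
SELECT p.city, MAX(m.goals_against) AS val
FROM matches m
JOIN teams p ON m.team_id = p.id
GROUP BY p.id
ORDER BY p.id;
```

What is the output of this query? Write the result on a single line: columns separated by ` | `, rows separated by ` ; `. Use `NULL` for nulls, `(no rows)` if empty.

Cairo | 1 ; Macau | 0 ; Edinburgh | 6 ; Berlin | 5

Join each matches row to its teams via team_id.
Group joined rows by teams.id; compute MAX(m.goals_against) per group.
  1: ids {1, 6} → MAX(m.goals_against)=1
  8: ids {8} → MAX(m.goals_against)=0
  11: ids {4, 7} → MAX(m.goals_against)=6
  16: ids {2, 3, 5} → MAX(m.goals_against)=5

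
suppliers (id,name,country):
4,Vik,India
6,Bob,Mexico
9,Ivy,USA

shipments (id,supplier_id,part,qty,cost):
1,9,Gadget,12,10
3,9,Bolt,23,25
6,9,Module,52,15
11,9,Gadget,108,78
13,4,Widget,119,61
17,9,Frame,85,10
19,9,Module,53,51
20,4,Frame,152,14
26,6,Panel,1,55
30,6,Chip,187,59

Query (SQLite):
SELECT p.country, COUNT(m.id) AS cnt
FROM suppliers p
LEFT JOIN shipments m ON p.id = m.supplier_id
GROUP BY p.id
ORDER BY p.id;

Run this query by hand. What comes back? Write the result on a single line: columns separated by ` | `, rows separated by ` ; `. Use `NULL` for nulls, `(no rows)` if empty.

LEFT JOIN keeps every suppliers row; unmatched ones get NULL for shipments columns.
Group by suppliers.id and compute COUNT(m.id). COUNT(col) of an all-NULL group is 0.
  4: ids {13, 20} → COUNT(m.id)=2
  6: ids {26, 30} → COUNT(m.id)=2
  9: ids {1, 3, 6, 11, 17, 19} → COUNT(m.id)=6

India | 2 ; Mexico | 2 ; USA | 6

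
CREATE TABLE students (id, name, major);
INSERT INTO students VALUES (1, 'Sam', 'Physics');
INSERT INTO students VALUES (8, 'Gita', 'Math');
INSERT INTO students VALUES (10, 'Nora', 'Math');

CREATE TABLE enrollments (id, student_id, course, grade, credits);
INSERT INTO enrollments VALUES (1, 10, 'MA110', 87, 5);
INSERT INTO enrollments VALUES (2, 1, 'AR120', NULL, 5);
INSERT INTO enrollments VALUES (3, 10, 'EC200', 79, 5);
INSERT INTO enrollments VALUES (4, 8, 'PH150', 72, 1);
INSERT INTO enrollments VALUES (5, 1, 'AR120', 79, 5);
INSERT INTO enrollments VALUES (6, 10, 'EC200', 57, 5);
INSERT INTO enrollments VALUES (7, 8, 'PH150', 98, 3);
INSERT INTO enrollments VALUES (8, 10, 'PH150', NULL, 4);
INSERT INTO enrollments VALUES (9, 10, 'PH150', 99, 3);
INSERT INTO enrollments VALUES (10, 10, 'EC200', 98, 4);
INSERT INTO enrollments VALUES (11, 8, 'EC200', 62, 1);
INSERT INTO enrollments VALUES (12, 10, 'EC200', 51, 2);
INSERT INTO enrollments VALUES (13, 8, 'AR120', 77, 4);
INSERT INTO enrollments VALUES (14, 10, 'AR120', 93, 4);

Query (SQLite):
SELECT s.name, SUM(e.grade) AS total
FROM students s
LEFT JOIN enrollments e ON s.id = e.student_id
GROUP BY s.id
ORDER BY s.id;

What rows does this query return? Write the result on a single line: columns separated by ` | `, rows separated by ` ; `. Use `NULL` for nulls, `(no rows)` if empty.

LEFT JOIN keeps every students row; unmatched ones get NULL for enrollments columns.
Group by students.id and compute SUM(e.grade). SUM over an all-NULL group is NULL.
  1: ids {2, 5} → SUM(e.grade)=79
  8: ids {4, 7, 11, 13} → SUM(e.grade)=309
  10: ids {1, 3, 6, 8, 9, 10, 12, 14} → SUM(e.grade)=564

Sam | 79 ; Gita | 309 ; Nora | 564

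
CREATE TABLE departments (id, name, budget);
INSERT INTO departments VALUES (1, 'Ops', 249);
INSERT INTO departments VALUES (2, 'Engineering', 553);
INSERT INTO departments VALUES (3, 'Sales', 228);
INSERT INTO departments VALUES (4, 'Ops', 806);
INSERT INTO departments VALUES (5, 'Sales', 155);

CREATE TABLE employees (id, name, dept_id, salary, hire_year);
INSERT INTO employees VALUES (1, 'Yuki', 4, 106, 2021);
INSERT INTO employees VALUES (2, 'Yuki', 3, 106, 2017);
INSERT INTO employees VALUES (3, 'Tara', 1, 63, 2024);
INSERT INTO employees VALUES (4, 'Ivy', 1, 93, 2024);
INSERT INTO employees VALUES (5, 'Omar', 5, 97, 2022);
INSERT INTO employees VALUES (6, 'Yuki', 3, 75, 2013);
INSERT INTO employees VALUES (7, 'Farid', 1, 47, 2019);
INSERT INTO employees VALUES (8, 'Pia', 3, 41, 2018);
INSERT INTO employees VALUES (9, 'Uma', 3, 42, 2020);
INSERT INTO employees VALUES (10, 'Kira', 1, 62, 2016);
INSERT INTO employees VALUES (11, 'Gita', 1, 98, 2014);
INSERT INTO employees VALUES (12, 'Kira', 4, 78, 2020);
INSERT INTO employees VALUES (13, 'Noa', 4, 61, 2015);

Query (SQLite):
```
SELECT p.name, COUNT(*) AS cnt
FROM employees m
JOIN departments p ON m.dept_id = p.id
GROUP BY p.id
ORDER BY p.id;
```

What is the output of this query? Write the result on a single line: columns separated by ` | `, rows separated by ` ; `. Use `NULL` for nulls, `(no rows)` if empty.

Join each employees row to its departments via dept_id.
Group joined rows by departments.id; compute COUNT(*) per group.
  1: ids {3, 4, 7, 10, 11} → COUNT(*)=5
  3: ids {2, 6, 8, 9} → COUNT(*)=4
  4: ids {1, 12, 13} → COUNT(*)=3
  5: ids {5} → COUNT(*)=1

Ops | 5 ; Sales | 4 ; Ops | 3 ; Sales | 1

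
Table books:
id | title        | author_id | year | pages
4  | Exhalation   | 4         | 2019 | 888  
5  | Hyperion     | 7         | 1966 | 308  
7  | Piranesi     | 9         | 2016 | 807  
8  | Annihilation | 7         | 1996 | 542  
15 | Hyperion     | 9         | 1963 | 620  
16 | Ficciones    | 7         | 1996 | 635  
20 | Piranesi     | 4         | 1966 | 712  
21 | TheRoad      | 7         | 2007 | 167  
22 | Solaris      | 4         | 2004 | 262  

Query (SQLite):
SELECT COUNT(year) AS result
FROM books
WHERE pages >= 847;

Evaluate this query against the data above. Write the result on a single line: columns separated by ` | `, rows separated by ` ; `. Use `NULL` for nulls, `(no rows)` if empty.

Rows where pages >= 847 → year values: [2019].
COUNT(year) counts non-NULL values → 1.

1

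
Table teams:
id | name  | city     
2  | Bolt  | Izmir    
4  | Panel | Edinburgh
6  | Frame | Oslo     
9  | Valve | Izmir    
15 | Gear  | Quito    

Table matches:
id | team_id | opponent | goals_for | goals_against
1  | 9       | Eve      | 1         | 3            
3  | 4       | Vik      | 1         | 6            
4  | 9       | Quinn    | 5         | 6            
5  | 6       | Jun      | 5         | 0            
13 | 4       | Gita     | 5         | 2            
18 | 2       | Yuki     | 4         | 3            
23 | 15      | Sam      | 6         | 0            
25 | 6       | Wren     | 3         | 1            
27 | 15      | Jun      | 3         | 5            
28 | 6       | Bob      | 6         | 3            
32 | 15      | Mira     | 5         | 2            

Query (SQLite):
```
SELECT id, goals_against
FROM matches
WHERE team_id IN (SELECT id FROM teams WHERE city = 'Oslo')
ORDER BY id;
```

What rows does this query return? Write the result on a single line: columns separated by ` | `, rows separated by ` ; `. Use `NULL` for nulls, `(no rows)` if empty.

5 | 0 ; 25 | 1 ; 28 | 3

Inner query: teams.id where city = 'Oslo'.
Outer: keep matches rows whose team_id is in that set.
Inner query → {6}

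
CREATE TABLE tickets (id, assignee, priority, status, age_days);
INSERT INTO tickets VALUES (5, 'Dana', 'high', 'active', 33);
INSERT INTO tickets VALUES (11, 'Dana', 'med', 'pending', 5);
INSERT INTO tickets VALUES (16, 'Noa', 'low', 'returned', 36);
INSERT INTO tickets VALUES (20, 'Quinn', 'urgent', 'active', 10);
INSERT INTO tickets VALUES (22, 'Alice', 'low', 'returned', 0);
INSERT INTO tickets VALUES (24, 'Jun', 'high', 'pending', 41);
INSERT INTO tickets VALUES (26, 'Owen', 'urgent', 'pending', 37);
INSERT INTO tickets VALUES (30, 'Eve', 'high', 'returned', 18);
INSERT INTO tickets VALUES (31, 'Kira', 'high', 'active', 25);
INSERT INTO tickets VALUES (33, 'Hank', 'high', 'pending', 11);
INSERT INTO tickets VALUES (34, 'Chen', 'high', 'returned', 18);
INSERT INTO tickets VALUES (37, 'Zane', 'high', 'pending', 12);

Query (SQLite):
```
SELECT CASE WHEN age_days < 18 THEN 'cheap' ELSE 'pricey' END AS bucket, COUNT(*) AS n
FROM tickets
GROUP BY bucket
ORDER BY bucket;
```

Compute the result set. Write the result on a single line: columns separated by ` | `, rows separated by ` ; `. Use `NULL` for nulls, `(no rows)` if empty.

cheap | 5 ; pricey | 7

Bucket rows by age_days < 18 → 'cheap' else 'pricey'; count each bucket.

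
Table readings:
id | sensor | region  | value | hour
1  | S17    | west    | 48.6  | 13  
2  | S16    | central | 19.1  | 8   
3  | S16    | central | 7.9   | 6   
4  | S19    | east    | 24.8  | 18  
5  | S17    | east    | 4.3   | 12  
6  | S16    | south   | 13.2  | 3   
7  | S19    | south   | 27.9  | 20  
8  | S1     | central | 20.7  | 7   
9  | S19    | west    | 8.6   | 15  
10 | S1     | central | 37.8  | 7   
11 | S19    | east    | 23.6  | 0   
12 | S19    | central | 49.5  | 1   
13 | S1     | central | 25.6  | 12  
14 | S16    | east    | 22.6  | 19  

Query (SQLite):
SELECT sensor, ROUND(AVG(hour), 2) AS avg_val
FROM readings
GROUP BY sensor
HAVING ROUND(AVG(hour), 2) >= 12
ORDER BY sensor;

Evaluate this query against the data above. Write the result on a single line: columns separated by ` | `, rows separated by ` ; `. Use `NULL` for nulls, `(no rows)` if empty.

Partition readings by sensor; compute ROUND(AVG(hour), 2) within each group.
HAVING: keep groups where ROUND(AVG(hour), 2) >= 12.
  S1: ids {8, 10, 13} → ROUND(AVG(hour), 2)=8.67
  S16: ids {2, 3, 6, 14} → ROUND(AVG(hour), 2)=9
  S17: ids {1, 5} → ROUND(AVG(hour), 2)=12.5
  S19: ids {4, 7, 9, 11, 12} → ROUND(AVG(hour), 2)=10.8

S17 | 12.5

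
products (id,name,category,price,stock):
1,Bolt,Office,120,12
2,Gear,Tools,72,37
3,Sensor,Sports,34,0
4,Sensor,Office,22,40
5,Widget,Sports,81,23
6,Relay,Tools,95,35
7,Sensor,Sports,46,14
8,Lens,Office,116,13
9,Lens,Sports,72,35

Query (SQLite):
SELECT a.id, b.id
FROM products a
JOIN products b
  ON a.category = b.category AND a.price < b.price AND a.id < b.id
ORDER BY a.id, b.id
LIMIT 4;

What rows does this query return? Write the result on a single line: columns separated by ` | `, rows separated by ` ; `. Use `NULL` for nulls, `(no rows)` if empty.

Pairs (a,b) with same category, a.price < b.price, a.id < b.id.
category groups: Office:{1,4,8} Sports:{3,5,7,9} Tools:{2,6}
Ordered by (a.id, b.id); first 4.

2 | 6 ; 3 | 5 ; 3 | 7 ; 3 | 9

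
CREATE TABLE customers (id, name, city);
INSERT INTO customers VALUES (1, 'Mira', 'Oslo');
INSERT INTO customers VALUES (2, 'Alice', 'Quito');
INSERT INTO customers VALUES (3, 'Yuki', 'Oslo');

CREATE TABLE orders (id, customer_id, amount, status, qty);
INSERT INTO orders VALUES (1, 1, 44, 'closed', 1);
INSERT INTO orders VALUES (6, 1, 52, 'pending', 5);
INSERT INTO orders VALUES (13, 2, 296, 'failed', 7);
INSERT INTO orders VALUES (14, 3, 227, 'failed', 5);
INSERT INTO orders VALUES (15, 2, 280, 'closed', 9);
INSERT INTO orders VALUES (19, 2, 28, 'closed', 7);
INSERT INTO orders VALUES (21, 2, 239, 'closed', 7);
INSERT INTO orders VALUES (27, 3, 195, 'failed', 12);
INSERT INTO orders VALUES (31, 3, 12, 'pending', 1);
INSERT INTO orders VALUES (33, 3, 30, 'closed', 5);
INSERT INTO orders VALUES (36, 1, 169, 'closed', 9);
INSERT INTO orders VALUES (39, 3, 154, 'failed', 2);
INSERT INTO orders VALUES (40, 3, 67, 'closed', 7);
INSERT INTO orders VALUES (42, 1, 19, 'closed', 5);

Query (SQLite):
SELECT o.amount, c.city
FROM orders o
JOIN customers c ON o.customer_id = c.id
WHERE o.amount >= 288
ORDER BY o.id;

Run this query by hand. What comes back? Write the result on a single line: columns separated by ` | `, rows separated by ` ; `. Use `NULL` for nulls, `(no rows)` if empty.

Each orders row matches the customers row where customer_id = customers.id.
Then keep rows with o.amount >= 288.

296 | Quito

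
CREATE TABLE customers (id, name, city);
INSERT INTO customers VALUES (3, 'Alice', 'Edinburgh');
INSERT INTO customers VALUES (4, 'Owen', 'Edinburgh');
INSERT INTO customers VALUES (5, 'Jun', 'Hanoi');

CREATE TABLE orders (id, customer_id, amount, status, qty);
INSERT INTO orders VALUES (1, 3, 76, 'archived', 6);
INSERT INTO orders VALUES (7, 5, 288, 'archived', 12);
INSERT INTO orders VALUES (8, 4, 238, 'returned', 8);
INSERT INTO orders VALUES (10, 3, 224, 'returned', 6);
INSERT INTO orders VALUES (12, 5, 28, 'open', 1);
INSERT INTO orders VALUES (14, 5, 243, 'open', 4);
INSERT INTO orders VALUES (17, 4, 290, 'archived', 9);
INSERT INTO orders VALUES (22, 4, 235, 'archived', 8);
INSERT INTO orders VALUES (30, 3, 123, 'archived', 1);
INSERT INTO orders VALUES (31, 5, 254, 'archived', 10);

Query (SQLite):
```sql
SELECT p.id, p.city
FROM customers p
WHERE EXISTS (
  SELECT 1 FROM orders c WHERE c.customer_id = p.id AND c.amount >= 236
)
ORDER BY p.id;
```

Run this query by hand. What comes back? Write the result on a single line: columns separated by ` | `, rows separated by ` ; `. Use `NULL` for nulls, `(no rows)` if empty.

4 | Edinburgh ; 5 | Hanoi

For each customers row, check whether any orders with matching customer_id has amount >= 236.
Keep rows where that is true.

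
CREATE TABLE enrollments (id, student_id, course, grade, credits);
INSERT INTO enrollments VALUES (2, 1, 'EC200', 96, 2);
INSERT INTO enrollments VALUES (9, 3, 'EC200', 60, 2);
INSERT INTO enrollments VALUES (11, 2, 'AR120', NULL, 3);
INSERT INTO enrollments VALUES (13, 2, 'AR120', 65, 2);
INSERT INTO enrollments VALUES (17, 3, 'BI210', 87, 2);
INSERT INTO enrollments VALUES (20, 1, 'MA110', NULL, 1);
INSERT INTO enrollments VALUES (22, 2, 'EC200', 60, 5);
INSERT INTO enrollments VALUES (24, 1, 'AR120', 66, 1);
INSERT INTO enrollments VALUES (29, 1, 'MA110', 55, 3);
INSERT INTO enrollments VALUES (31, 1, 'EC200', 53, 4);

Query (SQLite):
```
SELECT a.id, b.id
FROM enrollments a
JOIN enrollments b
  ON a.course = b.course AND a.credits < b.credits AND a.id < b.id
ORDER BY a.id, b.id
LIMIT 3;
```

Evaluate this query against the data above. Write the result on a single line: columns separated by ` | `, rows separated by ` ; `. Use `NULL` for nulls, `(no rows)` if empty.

2 | 22 ; 2 | 31 ; 9 | 22

Pairs (a,b) with same course, a.credits < b.credits, a.id < b.id.
course groups: AR120:{11,13,24} BI210:{17} EC200:{2,9,22,31} MA110:{20,29}
Ordered by (a.id, b.id); first 3.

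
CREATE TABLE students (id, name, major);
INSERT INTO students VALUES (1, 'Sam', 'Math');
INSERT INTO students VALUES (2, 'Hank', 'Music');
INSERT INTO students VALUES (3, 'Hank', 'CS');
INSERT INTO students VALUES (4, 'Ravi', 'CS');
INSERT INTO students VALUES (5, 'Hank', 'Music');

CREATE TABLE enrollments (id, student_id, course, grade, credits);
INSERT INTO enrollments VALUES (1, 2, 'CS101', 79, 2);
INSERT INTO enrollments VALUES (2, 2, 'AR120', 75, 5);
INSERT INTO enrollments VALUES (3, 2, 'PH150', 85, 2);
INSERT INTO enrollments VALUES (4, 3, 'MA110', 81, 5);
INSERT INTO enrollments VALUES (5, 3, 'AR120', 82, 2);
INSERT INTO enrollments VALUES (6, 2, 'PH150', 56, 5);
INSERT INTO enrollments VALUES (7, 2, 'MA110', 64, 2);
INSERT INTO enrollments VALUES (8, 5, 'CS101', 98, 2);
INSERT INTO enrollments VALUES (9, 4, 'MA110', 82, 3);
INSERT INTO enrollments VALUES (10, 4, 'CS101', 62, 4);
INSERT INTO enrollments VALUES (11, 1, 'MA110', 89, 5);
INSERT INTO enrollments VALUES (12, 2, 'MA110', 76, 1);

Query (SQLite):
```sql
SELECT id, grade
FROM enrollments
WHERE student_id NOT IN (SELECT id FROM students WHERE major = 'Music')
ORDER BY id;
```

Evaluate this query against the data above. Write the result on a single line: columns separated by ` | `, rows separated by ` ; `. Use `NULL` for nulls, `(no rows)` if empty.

Inner query: students.id where major = 'Music'.
Outer: keep enrollments rows whose student_id is not in that set.
Inner query → {2, 5}

4 | 81 ; 5 | 82 ; 9 | 82 ; 10 | 62 ; 11 | 89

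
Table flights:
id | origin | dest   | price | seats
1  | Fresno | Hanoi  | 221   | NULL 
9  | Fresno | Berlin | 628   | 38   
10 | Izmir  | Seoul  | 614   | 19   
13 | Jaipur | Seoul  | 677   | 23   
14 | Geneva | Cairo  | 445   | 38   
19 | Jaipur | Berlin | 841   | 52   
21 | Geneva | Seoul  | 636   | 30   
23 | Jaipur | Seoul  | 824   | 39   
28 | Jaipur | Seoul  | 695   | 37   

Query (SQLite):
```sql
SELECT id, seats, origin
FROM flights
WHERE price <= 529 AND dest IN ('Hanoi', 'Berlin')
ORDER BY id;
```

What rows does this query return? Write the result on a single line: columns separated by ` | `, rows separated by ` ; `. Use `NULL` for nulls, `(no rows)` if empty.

price <= 529: ids {1, 14}
dest IN ('Hanoi', 'Berlin'): ids {1, 9, 19}
Combine with AND.

1 | NULL | Fresno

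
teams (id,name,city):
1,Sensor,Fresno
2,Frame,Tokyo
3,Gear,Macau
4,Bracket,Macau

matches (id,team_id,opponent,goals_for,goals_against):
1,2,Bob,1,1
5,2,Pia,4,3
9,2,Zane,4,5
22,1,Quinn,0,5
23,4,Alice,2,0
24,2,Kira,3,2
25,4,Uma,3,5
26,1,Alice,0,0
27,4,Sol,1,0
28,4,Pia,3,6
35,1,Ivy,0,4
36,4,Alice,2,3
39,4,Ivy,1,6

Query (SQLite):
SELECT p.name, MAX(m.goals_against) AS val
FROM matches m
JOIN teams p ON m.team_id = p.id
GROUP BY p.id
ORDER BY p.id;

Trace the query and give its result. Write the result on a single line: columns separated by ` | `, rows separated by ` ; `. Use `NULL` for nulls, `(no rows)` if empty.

Join each matches row to its teams via team_id.
Group joined rows by teams.id; compute MAX(m.goals_against) per group.
  1: ids {22, 26, 35} → MAX(m.goals_against)=5
  2: ids {1, 5, 9, 24} → MAX(m.goals_against)=5
  4: ids {23, 25, 27, 28, 36, 39} → MAX(m.goals_against)=6

Sensor | 5 ; Frame | 5 ; Bracket | 6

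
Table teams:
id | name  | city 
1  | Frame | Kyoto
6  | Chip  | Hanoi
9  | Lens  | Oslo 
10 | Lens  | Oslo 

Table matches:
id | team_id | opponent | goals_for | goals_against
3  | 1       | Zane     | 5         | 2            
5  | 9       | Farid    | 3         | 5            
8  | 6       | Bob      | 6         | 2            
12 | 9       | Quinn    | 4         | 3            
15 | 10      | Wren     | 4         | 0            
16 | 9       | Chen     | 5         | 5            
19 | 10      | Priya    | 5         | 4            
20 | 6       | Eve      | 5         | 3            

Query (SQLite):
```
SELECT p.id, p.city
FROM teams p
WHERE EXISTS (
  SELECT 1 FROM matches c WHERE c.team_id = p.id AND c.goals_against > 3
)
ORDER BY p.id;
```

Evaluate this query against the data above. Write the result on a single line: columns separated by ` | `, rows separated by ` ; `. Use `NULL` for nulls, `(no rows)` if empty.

9 | Oslo ; 10 | Oslo

For each teams row, check whether any matches with matching team_id has goals_against > 3.
Keep rows where that is true.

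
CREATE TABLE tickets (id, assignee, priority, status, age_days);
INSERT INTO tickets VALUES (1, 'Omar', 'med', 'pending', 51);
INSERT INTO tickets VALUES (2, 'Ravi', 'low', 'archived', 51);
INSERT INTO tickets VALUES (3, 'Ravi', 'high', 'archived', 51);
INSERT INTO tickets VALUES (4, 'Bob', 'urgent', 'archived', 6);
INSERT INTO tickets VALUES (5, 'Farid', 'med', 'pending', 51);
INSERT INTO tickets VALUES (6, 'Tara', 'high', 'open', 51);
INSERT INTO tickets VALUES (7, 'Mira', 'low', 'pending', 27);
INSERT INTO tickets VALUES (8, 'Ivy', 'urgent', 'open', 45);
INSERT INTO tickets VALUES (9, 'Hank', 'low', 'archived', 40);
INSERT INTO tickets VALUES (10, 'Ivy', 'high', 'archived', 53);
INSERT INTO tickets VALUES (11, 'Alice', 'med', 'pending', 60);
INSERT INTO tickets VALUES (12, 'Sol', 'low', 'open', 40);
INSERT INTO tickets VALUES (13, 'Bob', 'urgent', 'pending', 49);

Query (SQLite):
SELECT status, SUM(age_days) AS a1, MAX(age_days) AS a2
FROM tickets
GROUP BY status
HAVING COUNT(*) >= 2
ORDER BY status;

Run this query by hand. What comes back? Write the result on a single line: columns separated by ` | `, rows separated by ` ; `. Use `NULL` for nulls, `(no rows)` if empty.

Group tickets by status.
Per group compute: SUM(age_days), MAX(age_days).
HAVING: drop groups with fewer than 2 rows.
  archived: ids {2, 3, 4, 9, 10} → SUM(age_days)=201, MAX(age_days)=53
  open: ids {6, 8, 12} → SUM(age_days)=136, MAX(age_days)=51
  pending: ids {1, 5, 7, 11, 13} → SUM(age_days)=238, MAX(age_days)=60

archived | 201 | 53 ; open | 136 | 51 ; pending | 238 | 60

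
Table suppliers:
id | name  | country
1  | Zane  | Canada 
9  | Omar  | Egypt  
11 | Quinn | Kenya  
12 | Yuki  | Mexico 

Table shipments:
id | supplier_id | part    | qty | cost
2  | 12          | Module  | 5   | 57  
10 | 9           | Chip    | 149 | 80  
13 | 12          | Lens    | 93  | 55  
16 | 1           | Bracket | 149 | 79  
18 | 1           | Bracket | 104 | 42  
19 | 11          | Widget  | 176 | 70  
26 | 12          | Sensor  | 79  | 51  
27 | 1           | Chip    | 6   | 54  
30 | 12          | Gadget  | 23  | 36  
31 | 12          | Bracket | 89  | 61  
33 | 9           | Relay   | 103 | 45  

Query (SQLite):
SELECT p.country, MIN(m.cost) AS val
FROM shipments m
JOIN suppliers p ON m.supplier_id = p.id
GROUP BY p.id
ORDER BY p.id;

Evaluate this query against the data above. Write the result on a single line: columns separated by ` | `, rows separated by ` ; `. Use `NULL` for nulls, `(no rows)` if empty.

Canada | 42 ; Egypt | 45 ; Kenya | 70 ; Mexico | 36

Join each shipments row to its suppliers via supplier_id.
Group joined rows by suppliers.id; compute MIN(m.cost) per group.
  1: ids {16, 18, 27} → MIN(m.cost)=42
  9: ids {10, 33} → MIN(m.cost)=45
  11: ids {19} → MIN(m.cost)=70
  12: ids {2, 13, 26, 30, 31} → MIN(m.cost)=36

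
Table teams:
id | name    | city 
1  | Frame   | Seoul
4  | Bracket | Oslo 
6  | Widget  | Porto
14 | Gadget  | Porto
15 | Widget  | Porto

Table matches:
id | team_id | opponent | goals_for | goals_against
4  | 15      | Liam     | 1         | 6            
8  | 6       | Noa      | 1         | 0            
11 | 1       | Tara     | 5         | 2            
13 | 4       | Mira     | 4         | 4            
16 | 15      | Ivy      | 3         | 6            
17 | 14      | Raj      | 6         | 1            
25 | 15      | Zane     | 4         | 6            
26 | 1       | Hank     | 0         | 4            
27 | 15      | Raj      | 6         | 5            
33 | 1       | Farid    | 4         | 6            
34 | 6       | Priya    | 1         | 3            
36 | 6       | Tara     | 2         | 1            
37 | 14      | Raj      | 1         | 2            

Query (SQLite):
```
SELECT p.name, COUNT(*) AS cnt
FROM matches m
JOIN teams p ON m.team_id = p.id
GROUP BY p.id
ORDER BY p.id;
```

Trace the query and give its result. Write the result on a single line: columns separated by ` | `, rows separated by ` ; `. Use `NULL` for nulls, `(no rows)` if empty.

Join each matches row to its teams via team_id.
Group joined rows by teams.id; compute COUNT(*) per group.
  1: ids {11, 26, 33} → COUNT(*)=3
  4: ids {13} → COUNT(*)=1
  6: ids {8, 34, 36} → COUNT(*)=3
  14: ids {17, 37} → COUNT(*)=2
  15: ids {4, 16, 25, 27} → COUNT(*)=4

Frame | 3 ; Bracket | 1 ; Widget | 3 ; Gadget | 2 ; Widget | 4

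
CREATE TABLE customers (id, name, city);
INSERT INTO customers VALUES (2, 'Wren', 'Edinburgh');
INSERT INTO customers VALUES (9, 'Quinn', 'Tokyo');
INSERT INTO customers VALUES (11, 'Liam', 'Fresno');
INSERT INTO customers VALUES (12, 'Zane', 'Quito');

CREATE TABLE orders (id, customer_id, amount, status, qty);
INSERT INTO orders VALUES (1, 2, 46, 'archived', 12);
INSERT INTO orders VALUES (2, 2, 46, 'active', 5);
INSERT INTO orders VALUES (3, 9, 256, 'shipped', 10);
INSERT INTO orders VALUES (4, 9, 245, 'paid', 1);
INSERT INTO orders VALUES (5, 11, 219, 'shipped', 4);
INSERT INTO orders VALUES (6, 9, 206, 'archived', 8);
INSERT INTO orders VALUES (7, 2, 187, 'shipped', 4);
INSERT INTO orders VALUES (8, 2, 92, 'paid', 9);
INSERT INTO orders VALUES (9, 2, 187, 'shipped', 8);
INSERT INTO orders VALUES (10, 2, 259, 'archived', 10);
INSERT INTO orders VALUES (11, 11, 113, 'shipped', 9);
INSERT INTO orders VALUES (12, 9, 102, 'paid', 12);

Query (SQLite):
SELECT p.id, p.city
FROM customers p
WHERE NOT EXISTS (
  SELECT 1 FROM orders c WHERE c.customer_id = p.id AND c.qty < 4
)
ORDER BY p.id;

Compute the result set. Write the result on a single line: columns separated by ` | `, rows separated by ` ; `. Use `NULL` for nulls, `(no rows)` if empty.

For each customers row, check whether any orders with matching customer_id has qty < 4.
Keep rows where that is false.

2 | Edinburgh ; 11 | Fresno ; 12 | Quito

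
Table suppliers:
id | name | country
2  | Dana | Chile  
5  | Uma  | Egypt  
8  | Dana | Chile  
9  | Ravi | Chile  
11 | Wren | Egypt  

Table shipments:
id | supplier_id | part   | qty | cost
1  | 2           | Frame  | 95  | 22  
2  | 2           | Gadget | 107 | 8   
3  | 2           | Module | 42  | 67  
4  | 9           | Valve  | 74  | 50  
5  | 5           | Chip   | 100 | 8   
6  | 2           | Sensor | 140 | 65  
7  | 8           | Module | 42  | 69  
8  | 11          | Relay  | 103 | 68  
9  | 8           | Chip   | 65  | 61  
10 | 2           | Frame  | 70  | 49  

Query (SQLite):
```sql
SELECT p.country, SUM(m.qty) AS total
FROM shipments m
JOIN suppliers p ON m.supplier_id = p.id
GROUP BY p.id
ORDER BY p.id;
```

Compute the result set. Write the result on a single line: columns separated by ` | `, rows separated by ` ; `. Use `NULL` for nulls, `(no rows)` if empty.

Chile | 454 ; Egypt | 100 ; Chile | 107 ; Chile | 74 ; Egypt | 103

Join each shipments row to its suppliers via supplier_id.
Group joined rows by suppliers.id; compute SUM(m.qty) per group.
  2: ids {1, 2, 3, 6, 10} → SUM(m.qty)=454
  5: ids {5} → SUM(m.qty)=100
  8: ids {7, 9} → SUM(m.qty)=107
  9: ids {4} → SUM(m.qty)=74
  11: ids {8} → SUM(m.qty)=103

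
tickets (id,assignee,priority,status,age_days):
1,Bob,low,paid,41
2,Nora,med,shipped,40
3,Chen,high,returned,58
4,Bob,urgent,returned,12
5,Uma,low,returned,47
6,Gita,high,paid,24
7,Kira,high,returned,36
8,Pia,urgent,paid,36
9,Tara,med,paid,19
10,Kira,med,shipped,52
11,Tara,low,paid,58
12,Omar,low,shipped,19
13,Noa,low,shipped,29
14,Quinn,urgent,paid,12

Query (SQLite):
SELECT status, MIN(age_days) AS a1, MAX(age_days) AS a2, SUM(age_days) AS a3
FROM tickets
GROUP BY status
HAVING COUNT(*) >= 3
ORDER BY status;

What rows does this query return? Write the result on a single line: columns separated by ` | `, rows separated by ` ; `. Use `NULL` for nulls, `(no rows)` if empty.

paid | 12 | 58 | 190 ; returned | 12 | 58 | 153 ; shipped | 19 | 52 | 140

Group tickets by status.
Per group compute: MIN(age_days), MAX(age_days), SUM(age_days).
HAVING: drop groups with fewer than 3 rows.
  paid: ids {1, 6, 8, 9, 11, 14} → MIN(age_days)=12, MAX(age_days)=58, SUM(age_days)=190
  returned: ids {3, 4, 5, 7} → MIN(age_days)=12, MAX(age_days)=58, SUM(age_days)=153
  shipped: ids {2, 10, 12, 13} → MIN(age_days)=19, MAX(age_days)=52, SUM(age_days)=140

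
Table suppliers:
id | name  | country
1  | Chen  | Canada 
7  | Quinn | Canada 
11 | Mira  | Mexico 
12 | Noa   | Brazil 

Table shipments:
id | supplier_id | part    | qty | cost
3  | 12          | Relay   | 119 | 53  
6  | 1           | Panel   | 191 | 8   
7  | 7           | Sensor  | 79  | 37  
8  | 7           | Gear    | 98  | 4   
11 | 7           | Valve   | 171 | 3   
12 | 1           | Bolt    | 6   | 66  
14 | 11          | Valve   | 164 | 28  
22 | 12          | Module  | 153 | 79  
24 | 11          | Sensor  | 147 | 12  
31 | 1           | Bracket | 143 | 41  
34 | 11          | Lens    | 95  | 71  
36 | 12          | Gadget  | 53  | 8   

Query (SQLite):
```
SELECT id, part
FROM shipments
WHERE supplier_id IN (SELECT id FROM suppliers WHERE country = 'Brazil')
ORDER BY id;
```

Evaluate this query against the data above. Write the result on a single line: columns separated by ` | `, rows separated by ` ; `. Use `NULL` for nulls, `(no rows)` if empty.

3 | Relay ; 22 | Module ; 36 | Gadget

Inner query: suppliers.id where country = 'Brazil'.
Outer: keep shipments rows whose supplier_id is in that set.
Inner query → {12}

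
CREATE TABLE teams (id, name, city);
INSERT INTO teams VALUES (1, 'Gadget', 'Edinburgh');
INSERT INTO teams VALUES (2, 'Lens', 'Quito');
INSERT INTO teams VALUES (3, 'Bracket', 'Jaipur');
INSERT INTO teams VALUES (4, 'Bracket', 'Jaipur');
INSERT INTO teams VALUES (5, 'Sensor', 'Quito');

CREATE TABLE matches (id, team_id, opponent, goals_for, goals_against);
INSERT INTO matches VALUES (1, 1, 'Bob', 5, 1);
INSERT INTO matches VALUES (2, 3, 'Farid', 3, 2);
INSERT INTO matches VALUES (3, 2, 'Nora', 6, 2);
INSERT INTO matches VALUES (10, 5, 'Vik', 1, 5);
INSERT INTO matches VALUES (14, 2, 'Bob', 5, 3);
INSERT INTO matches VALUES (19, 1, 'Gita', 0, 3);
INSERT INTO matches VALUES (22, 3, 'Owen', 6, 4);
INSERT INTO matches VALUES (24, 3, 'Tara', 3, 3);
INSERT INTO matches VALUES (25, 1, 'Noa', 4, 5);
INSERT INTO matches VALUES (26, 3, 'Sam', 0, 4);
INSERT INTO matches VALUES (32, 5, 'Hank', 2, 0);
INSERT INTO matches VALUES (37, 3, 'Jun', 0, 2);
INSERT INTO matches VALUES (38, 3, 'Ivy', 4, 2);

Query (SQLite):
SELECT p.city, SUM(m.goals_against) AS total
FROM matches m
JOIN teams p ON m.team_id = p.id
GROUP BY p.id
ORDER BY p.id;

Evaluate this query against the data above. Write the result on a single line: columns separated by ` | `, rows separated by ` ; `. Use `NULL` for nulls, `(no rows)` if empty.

Edinburgh | 9 ; Quito | 5 ; Jaipur | 17 ; Quito | 5

Join each matches row to its teams via team_id.
Group joined rows by teams.id; compute SUM(m.goals_against) per group.
  1: ids {1, 19, 25} → SUM(m.goals_against)=9
  2: ids {3, 14} → SUM(m.goals_against)=5
  3: ids {2, 22, 24, 26, 37, 38} → SUM(m.goals_against)=17
  5: ids {10, 32} → SUM(m.goals_against)=5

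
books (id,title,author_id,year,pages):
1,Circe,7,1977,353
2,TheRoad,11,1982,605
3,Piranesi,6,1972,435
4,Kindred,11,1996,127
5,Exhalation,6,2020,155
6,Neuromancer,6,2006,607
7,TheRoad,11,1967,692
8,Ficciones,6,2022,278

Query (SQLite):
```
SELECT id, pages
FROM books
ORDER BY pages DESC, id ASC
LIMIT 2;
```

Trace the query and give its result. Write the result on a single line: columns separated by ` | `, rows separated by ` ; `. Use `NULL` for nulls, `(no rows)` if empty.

Sort by pages desc, tiebreak id asc: (692, id=7), (607, id=6), (605, id=2), (435, id=3), (353, id=1) …. Take first 2.

7 | 692 ; 6 | 607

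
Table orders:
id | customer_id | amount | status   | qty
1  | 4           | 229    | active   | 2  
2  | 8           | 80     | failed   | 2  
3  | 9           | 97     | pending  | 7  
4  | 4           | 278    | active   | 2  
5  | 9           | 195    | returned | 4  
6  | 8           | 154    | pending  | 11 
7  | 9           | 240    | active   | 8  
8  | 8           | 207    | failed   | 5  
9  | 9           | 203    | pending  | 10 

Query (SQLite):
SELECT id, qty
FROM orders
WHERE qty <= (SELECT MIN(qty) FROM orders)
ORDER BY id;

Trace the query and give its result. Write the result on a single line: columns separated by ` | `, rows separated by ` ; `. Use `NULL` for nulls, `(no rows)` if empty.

1 | 2 ; 2 | 2 ; 4 | 2

Scalar subquery: MIN(qty) over all orders rows = 2.
Keep rows where qty <= that value.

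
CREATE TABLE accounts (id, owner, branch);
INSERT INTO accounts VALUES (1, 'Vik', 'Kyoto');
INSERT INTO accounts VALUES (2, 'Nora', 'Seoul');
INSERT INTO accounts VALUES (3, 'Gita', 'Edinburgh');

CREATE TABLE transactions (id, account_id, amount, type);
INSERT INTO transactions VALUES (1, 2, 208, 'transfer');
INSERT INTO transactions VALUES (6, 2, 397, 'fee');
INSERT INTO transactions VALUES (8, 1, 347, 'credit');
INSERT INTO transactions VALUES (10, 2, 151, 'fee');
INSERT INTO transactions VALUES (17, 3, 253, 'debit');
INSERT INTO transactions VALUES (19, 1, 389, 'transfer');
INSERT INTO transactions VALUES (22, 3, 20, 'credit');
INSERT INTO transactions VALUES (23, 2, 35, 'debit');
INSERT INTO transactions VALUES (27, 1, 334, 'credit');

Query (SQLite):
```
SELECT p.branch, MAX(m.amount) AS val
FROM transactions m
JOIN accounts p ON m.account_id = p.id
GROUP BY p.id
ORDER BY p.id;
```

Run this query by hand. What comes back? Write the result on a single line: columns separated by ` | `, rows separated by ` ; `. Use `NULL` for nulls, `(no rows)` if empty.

Kyoto | 389 ; Seoul | 397 ; Edinburgh | 253

Join each transactions row to its accounts via account_id.
Group joined rows by accounts.id; compute MAX(m.amount) per group.
  1: ids {8, 19, 27} → MAX(m.amount)=389
  2: ids {1, 6, 10, 23} → MAX(m.amount)=397
  3: ids {17, 22} → MAX(m.amount)=253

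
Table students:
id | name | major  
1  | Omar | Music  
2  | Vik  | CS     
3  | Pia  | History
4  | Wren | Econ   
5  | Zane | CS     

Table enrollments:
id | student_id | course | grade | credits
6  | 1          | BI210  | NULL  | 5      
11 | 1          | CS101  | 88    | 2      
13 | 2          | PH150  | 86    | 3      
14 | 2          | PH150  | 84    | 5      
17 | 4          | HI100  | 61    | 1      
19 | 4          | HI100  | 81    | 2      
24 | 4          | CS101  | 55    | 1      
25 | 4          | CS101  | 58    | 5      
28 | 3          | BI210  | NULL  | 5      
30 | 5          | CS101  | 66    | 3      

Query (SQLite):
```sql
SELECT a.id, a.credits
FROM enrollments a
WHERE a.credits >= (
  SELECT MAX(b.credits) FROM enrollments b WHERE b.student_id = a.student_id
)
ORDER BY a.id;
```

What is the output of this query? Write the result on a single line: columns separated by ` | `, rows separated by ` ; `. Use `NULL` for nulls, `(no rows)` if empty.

6 | 5 ; 14 | 5 ; 25 | 5 ; 28 | 5 ; 30 | 3

For each enrollments row a, compute MAX(credits) over rows sharing a.student_id.
Keep row a if a.credits >= that per-group MAX.
  student_id=1: MAX(credits) = 5
  student_id=2: MAX(credits) = 5
  student_id=3: MAX(credits) = 5
  student_id=4: MAX(credits) = 5
  student_id=5: MAX(credits) = 3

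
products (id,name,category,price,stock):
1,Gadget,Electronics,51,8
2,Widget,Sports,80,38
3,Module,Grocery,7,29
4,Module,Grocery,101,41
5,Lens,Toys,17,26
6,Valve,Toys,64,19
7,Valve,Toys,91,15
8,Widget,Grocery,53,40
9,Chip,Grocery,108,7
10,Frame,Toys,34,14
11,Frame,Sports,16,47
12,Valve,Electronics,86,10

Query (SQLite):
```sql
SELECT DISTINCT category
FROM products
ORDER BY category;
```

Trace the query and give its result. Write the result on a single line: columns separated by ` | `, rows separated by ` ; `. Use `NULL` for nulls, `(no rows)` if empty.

Collect distinct category values from products.

Electronics ; Grocery ; Sports ; Toys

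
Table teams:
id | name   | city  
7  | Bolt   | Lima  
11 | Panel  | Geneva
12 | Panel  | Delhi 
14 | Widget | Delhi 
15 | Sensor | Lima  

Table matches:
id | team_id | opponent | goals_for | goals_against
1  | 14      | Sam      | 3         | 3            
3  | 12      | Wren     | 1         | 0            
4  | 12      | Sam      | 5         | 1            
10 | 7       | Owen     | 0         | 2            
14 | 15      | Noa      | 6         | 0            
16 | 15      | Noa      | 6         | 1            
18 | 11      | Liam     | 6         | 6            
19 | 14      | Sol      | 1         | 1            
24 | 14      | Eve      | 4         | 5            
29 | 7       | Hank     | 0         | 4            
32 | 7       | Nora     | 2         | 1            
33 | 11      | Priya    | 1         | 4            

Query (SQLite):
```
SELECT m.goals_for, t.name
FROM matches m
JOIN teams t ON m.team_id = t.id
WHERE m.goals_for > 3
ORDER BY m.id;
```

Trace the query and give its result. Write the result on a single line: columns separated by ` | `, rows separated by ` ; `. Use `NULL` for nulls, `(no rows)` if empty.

Each matches row matches the teams row where team_id = teams.id.
Then keep rows with m.goals_for > 3.

5 | Panel ; 6 | Sensor ; 6 | Sensor ; 6 | Panel ; 4 | Widget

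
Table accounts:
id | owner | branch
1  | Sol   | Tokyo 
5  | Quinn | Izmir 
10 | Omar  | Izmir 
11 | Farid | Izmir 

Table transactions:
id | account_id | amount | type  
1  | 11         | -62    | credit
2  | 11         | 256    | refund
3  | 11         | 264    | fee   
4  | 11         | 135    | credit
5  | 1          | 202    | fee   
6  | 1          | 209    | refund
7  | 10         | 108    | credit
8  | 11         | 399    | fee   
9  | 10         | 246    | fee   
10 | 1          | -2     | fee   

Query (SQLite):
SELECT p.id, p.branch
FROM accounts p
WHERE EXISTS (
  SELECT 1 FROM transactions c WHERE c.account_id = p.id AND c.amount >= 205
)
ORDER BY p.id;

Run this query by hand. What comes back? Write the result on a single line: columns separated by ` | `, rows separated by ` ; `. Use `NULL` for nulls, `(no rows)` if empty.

1 | Tokyo ; 10 | Izmir ; 11 | Izmir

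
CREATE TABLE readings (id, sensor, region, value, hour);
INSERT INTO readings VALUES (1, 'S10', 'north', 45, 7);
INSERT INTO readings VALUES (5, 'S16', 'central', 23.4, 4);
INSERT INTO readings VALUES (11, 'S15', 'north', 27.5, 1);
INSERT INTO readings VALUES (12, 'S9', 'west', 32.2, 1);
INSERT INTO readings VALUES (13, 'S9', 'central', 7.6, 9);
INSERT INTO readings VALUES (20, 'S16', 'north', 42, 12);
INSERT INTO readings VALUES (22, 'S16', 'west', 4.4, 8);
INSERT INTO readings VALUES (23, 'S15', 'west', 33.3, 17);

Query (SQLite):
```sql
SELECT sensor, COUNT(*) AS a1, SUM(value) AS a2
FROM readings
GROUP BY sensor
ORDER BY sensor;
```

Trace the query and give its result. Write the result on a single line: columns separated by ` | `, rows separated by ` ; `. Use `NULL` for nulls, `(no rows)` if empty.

Group readings by sensor.
Per group compute: COUNT(*), SUM(value).
  S10: ids {1} → COUNT(*)=1, SUM(value)=45
  S15: ids {11, 23} → COUNT(*)=2, SUM(value)=60.8
  S16: ids {5, 20, 22} → COUNT(*)=3, SUM(value)=69.8
  S9: ids {12, 13} → COUNT(*)=2, SUM(value)=39.8

S10 | 1 | 45 ; S15 | 2 | 60.8 ; S16 | 3 | 69.8 ; S9 | 2 | 39.8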